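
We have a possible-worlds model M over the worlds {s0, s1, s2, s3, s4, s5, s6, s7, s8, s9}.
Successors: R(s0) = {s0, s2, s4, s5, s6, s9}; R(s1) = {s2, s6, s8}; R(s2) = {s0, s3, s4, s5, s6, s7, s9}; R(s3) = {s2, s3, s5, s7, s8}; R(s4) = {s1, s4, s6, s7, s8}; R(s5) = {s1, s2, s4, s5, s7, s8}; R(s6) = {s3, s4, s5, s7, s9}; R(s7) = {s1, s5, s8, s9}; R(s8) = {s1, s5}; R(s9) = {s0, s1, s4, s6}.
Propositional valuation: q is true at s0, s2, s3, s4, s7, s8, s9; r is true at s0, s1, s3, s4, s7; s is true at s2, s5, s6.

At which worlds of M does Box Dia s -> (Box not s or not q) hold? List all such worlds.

s1, s5, s6

Let φ = Box Dia s -> (Box not s or not q). Evaluate φ at each world:
  s0 (successors {s0, s2, s4, s5, s6, s9}): φ is false.
  s1 (successors {s2, s6, s8}): φ is true.
  s2 (successors {s0, s3, s4, s5, s6, s7, s9}): φ is false.
  s3 (successors {s2, s3, s5, s7, s8}): φ is false.
  s4 (successors {s1, s4, s6, s7, s8}): φ is false.
  s5 (successors {s1, s2, s4, s5, s7, s8}): φ is true.
  s6 (successors {s3, s4, s5, s7, s9}): φ is true.
  s7 (successors {s1, s5, s8, s9}): φ is false.
  s8 (successors {s1, s5}): φ is false.
  s9 (successors {s0, s1, s4, s6}): φ is false.
For instance, at s7:
  At s7: Box Dia s is true, Box not s or not q is false, so Box Dia s -> (Box not s or not q) is false.
    At s7: Box Dia s requires Dia s at every successor {s1, s5, s8, s9}.
      At s1: Dia s is true.
      At s5: Dia s is true.
      At s8: Dia s is true.
      At s9: Dia s is true.
    So Box Dia s is true at s7.
    At s7: Box not s is false, not q is false, so Box not s or not q is false.
      At s7: Box not s requires not s at every successor {s1, s5, s8, s9}.
        not s fails at s5, so Box not s is false at s7.
Satisfying worlds: {s1, s5, s6}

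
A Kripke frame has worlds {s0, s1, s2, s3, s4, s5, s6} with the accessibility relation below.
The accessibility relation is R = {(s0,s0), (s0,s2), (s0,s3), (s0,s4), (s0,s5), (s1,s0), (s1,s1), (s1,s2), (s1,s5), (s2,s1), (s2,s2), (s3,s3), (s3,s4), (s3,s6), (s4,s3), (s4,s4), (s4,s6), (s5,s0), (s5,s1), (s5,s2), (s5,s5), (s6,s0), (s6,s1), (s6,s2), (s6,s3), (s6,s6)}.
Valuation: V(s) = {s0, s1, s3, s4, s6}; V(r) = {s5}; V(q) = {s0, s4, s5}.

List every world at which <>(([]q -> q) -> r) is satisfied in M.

Let φ = <>(([]q -> q) -> r). Evaluate φ at each world:
  s0 (successors {s0, s2, s3, s4, s5}): φ is true.
  s1 (successors {s0, s1, s2, s5}): φ is true.
  s2 (successors {s1, s2}): φ is false.
  s3 (successors {s3, s4, s6}): φ is false.
  s4 (successors {s3, s4, s6}): φ is false.
  s5 (successors {s0, s1, s2, s5}): φ is true.
  s6 (successors {s0, s1, s2, s3, s6}): φ is false.
For instance, at s5:
  At s5: <>(([]q -> q) -> r) requires ([]q -> q) -> r at some successor in {s0, s1, s2, s5}.
    ([]q -> q) -> r holds at s5, so <>(([]q -> q) -> r) is true at s5.
      At s5: []q -> q is true, r is true, so ([]q -> q) -> r is true.
Satisfying worlds: {s0, s1, s5}

s0, s1, s5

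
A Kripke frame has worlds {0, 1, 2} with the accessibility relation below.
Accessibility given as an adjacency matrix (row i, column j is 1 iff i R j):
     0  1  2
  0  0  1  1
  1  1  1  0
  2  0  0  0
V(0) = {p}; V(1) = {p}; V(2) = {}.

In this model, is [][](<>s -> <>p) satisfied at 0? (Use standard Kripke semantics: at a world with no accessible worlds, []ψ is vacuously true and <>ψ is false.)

At 0: [][](<>s -> <>p) requires [](<>s -> <>p) at every successor {1, 2}.
    At 1: [](<>s -> <>p) requires <>s -> <>p at every successor {0, 1}.
      At 0: <>s -> <>p is true.
      At 1: <>s -> <>p is true.
    So [](<>s -> <>p) is true at 1.
    At 2: no accessible worlds, so [](<>s -> <>p) holds vacuously.
So [][](<>s -> <>p) is true at 0.

Yes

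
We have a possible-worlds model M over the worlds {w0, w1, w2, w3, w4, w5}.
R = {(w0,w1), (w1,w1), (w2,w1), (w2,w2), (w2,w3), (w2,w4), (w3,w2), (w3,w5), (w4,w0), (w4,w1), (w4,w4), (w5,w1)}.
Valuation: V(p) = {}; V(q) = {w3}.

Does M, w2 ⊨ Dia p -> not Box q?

Yes

At w2: Dia p is false, not Box q is true, so Dia p -> not Box q is true.
  At w2: Dia p requires p at some successor in {w1, w2, w3, w4}.
    At w1: p is false.
    At w2: p is false.
    At w3: p is false.
    At w4: p is false.
  So Dia p is false at w2.
  At w2: Box q is false, so not Box q is true.
    At w2: Box q requires q at every successor {w1, w2, w3, w4}.
      q fails at w1, so Box q is false at w2.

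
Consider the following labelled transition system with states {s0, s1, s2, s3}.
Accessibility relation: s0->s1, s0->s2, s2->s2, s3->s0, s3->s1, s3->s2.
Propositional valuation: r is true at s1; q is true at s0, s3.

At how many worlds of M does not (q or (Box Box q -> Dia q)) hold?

Let φ = not (q or (Box Box q -> Dia q)). Evaluate φ at each world:
  s0 (successors {s1, s2}): φ is false.
  s1 (successors ∅): φ is true.
  s2 (successors {s2}): φ is false.
  s3 (successors {s0, s1, s2}): φ is false.
For instance, at s0:
  At s0: q or (Box Box q -> Dia q) is true, so not (q or (Box Box q -> Dia q)) is false.
    At s0: q is true, Box Box q -> Dia q is true, so q or (Box Box q -> Dia q) is true.
      At s0: Box Box q is false, Dia q is false, so Box Box q -> Dia q is true.
Satisfying worlds: {s1}

1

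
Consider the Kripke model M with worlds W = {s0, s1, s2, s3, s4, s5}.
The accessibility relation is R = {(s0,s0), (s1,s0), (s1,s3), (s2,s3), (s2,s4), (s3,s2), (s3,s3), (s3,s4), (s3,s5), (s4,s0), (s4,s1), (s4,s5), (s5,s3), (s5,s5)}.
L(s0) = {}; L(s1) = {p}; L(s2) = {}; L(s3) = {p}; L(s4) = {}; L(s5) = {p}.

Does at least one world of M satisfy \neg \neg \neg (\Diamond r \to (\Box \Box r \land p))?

No

Recall that \Box ψ holds at a world iff ψ holds at every accessible world, and \Diamond ψ holds iff ψ holds at some accessible world.
Let φ = \neg \neg \neg (\Diamond r \to (\Box \Box r \land p)). Evaluate φ at each world:
  s0 (successors {s0}): φ is false.
  s1 (successors {s0, s3}): φ is false.
  s2 (successors {s3, s4}): φ is false.
  s3 (successors {s2, s3, s4, s5}): φ is false.
  s4 (successors {s0, s1, s5}): φ is false.
  s5 (successors {s3, s5}): φ is false.
For instance, at s5:
  At s5: \neg \neg (\Diamond r \to (\Box \Box r \land p)) is true, so \neg \neg \neg (\Diamond r \to (\Box \Box r \land p)) is false.
    At s5: \neg (\Diamond r \to (\Box \Box r \land p)) is false, so \neg \neg (\Diamond r \to (\Box \Box r \land p)) is true.
      At s5: \Diamond r \to (\Box \Box r \land p) is true, so \neg (\Diamond r \to (\Box \Box r \land p)) is false.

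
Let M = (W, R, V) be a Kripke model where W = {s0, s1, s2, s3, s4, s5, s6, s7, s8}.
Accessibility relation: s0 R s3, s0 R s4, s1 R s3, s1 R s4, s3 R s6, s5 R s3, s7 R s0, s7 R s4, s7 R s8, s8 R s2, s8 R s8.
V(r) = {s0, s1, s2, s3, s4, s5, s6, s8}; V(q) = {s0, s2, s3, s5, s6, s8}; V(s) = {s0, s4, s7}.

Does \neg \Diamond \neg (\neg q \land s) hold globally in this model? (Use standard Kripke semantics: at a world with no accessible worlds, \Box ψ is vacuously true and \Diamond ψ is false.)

No

Let φ = \neg \Diamond \neg (\neg q \land s). Evaluate φ at each world:
  s0 (successors {s3, s4}): φ is false.
  s1 (successors {s3, s4}): φ is false.
  s2 (successors ∅): φ is true.
  s3 (successors {s6}): φ is false.
  s4 (successors ∅): φ is true.
  s5 (successors {s3}): φ is false.
  s6 (successors ∅): φ is true.
  s7 (successors {s0, s4, s8}): φ is false.
  s8 (successors {s2, s8}): φ is false.
Detail at s0 (counterexample):
  At s0: \Diamond \neg (\neg q \land s) is true, so \neg \Diamond \neg (\neg q \land s) is false.
    At s0: \Diamond \neg (\neg q \land s) requires \neg (\neg q \land s) at some successor in {s3, s4}.
      \neg (\neg q \land s) holds at s3, so \Diamond \neg (\neg q \land s) is true at s0.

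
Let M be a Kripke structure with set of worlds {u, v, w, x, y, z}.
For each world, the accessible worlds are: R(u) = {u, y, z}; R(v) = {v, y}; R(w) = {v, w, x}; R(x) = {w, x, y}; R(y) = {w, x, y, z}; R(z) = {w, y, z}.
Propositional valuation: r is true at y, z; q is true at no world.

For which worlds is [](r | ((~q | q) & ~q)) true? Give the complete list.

Let φ = [](r | ((~q | q) & ~q)). Evaluate φ at each world:
  u (successors {u, y, z}): φ is true.
  v (successors {v, y}): φ is true.
  w (successors {v, w, x}): φ is true.
  x (successors {w, x, y}): φ is true.
  y (successors {w, x, y, z}): φ is true.
  z (successors {w, y, z}): φ is true.
For instance, at v:
  At v: [](r | ((~q | q) & ~q)) requires r | ((~q | q) & ~q) at every successor {v, y}.
    At v: r | ((~q | q) & ~q) is true.
    At y: r | ((~q | q) & ~q) is true.
  So [](r | ((~q | q) & ~q)) is true at v.
Satisfying worlds: {u, v, w, x, y, z}

u, v, w, x, y, z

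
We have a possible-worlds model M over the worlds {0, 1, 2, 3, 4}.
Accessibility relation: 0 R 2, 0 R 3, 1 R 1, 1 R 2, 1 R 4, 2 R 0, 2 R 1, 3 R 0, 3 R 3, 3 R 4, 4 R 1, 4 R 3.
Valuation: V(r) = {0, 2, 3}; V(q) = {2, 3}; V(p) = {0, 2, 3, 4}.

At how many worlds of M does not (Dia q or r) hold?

Recall that Dia ψ holds at a world iff ψ holds at some accessible world.
Let φ = not (Dia q or r). Evaluate φ at each world:
  0 (successors {2, 3}): φ is false.
  1 (successors {1, 2, 4}): φ is false.
  2 (successors {0, 1}): φ is false.
  3 (successors {0, 3, 4}): φ is false.
  4 (successors {1, 3}): φ is false.
For instance, at 4:
  At 4: Dia q or r is true, so not (Dia q or r) is false.
    At 4: Dia q is true, r is false, so Dia q or r is true.
      At 4: Dia q requires q at some successor in {1, 3}.
        q holds at 3, so Dia q is true at 4.
Satisfying worlds: none.

0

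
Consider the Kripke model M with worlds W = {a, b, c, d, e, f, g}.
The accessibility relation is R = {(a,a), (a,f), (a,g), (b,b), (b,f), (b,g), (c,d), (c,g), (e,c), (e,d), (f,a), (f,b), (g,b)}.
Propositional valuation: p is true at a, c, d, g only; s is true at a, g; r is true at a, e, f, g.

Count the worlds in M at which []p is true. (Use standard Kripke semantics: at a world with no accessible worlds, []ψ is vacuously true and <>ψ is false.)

Recall that []ψ holds at a world iff ψ holds at every accessible world, and <>ψ holds iff ψ holds at some accessible world.
Let φ = []p. Evaluate φ at each world:
  a (successors {a, f, g}): φ is false.
  b (successors {b, f, g}): φ is false.
  c (successors {d, g}): φ is true.
  d (successors ∅): φ is true.
  e (successors {c, d}): φ is true.
  f (successors {a, b}): φ is false.
  g (successors {b}): φ is false.
For instance, at a:
  At a: []p requires p at every successor {a, f, g}.
    p fails at f, so []p is false at a.
Satisfying worlds: {c, d, e}

3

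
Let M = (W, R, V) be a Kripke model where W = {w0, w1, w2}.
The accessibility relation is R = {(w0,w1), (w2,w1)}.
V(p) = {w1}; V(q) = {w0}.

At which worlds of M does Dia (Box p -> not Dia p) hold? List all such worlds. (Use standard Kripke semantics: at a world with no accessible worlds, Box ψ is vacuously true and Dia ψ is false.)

w0, w2

Let φ = Dia (Box p -> not Dia p). Evaluate φ at each world:
  w0 (successors {w1}): φ is true.
  w1 (successors ∅): φ is false.
  w2 (successors {w1}): φ is true.
For instance, at w2:
  At w2: Dia (Box p -> not Dia p) requires Box p -> not Dia p at some successor in {w1}.
    Box p -> not Dia p holds at w1, so Dia (Box p -> not Dia p) is true at w2.
      At w1: Box p is true, not Dia p is true, so Box p -> not Dia p is true.
Satisfying worlds: {w0, w2}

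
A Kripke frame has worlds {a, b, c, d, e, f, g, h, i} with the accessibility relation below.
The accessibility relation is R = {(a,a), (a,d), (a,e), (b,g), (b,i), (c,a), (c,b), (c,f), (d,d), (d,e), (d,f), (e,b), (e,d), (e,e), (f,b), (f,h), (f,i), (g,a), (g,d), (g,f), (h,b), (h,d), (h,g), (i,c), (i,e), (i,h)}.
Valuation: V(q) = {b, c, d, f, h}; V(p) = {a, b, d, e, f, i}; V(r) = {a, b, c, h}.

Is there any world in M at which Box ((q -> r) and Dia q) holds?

Let φ = Box ((q -> r) and Dia q). Evaluate φ at each world:
  a (successors {a, d, e}): φ is false.
  b (successors {g, i}): φ is true.
  c (successors {a, b, f}): φ is false.
  d (successors {d, e, f}): φ is false.
  e (successors {b, d, e}): φ is false.
  f (successors {b, h, i}): φ is false.
  g (successors {a, d, f}): φ is false.
  h (successors {b, d, g}): φ is false.
  i (successors {c, e, h}): φ is true.
Detail at b (witness):
  At b: Box ((q -> r) and Dia q) requires (q -> r) and Dia q at every successor {g, i}.
      At g: q -> r is true, Dia q is true, so (q -> r) and Dia q is true.
      At i: q -> r is true, Dia q is true, so (q -> r) and Dia q is true.
  So Box ((q -> r) and Dia q) is true at b.

Yes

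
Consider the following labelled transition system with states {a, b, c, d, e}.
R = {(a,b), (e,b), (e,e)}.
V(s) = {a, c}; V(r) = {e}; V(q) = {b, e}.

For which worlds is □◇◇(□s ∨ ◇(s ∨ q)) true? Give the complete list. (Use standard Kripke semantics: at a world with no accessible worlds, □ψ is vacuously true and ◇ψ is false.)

Let φ = □◇◇(□s ∨ ◇(s ∨ q)). Evaluate φ at each world:
  a (successors {b}): φ is false.
  b (successors ∅): φ is true.
  c (successors ∅): φ is true.
  d (successors ∅): φ is true.
  e (successors {b, e}): φ is false.
For instance, at e:
  At e: □◇◇(□s ∨ ◇(s ∨ q)) requires ◇◇(□s ∨ ◇(s ∨ q)) at every successor {b, e}.
    ◇◇(□s ∨ ◇(s ∨ q)) fails at b, so □◇◇(□s ∨ ◇(s ∨ q)) is false at e.
      At b: no accessible worlds, so ◇◇(□s ∨ ◇(s ∨ q)) is false.
Satisfying worlds: {b, c, d}

b, c, d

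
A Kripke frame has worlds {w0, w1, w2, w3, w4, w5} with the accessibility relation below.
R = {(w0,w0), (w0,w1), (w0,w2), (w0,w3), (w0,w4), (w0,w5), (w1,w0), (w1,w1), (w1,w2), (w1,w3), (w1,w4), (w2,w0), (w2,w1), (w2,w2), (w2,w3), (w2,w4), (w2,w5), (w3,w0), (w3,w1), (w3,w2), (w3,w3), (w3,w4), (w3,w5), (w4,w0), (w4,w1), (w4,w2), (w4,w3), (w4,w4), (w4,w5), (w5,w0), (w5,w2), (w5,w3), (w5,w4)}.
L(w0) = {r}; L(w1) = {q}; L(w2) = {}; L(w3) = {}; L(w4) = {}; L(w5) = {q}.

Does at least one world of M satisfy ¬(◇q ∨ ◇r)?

Let φ = ¬(◇q ∨ ◇r). Evaluate φ at each world:
  w0 (successors {w0, w1, w2, w3, w4, w5}): φ is false.
  w1 (successors {w0, w1, w2, w3, w4}): φ is false.
  w2 (successors {w0, w1, w2, w3, w4, w5}): φ is false.
  w3 (successors {w0, w1, w2, w3, w4, w5}): φ is false.
  w4 (successors {w0, w1, w2, w3, w4, w5}): φ is false.
  w5 (successors {w0, w2, w3, w4}): φ is false.
For instance, at w0:
  At w0: ◇q ∨ ◇r is true, so ¬(◇q ∨ ◇r) is false.
    At w0: ◇q is true, ◇r is true, so ◇q ∨ ◇r is true.
      At w0: ◇q requires q at some successor in {w0, w1, w2, w3, w4, w5}.
        q holds at w1, so ◇q is true at w0.
      At w0: ◇r requires r at some successor in {w0, w1, w2, w3, w4, w5}.
        r holds at w0, so ◇r is true at w0.

No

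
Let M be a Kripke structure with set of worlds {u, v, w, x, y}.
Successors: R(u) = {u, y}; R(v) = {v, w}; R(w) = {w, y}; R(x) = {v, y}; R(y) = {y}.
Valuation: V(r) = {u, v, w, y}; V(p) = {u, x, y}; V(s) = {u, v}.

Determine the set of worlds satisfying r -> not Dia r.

x

Let φ = r -> not Dia r. Evaluate φ at each world:
  u (successors {u, y}): φ is false.
  v (successors {v, w}): φ is false.
  w (successors {w, y}): φ is false.
  x (successors {v, y}): φ is true.
  y (successors {y}): φ is false.
For instance, at y:
  At y: r is true, not Dia r is false, so r -> not Dia r is false.
    At y: Dia r is true, so not Dia r is false.
      At y: Dia r requires r at some successor in {y}.
        r holds at y, so Dia r is true at y.
Satisfying worlds: {x}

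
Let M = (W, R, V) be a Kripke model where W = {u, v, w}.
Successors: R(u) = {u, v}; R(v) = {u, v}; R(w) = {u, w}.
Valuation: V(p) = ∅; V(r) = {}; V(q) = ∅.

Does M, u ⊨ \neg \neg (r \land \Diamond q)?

No

At u: \neg (r \land \Diamond q) is true, so \neg \neg (r \land \Diamond q) is false.
  At u: r \land \Diamond q is false, so \neg (r \land \Diamond q) is true.
    At u: r is false, \Diamond q is false, so r \land \Diamond q is false.
      At u: \Diamond q requires q at some successor in {u, v}.
        At u: q is false.
        At v: q is false.
      So \Diamond q is false at u.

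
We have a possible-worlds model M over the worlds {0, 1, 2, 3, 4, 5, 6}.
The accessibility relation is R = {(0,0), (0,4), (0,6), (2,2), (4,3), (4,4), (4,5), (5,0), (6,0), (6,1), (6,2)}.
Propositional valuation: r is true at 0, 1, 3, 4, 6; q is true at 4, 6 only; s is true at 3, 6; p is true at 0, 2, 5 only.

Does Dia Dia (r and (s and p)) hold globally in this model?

Recall that Dia ψ holds at a world iff ψ holds at some accessible world.
Let φ = Dia Dia (r and (s and p)). Evaluate φ at each world:
  0 (successors {0, 4, 6}): φ is false.
  1 (successors ∅): φ is false.
  2 (successors {2}): φ is false.
  3 (successors ∅): φ is false.
  4 (successors {3, 4, 5}): φ is false.
  5 (successors {0}): φ is false.
  6 (successors {0, 1, 2}): φ is false.
Detail at 0 (counterexample):
  At 0: Dia Dia (r and (s and p)) requires Dia (r and (s and p)) at some successor in {0, 4, 6}.
    At 0: Dia (r and (s and p)) is false.
    At 4: Dia (r and (s and p)) is false.
    At 6: Dia (r and (s and p)) is false.
  So Dia Dia (r and (s and p)) is false at 0.

No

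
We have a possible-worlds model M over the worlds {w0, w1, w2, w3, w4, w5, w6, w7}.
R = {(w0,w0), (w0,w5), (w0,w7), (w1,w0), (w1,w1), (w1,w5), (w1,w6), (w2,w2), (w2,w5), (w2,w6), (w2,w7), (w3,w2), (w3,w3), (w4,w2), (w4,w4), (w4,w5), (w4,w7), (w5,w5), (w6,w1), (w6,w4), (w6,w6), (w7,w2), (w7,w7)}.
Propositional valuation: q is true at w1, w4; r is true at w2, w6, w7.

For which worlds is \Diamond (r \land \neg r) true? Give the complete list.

Let φ = \Diamond (r \land \neg r). Evaluate φ at each world:
  w0 (successors {w0, w5, w7}): φ is false.
  w1 (successors {w0, w1, w5, w6}): φ is false.
  w2 (successors {w2, w5, w6, w7}): φ is false.
  w3 (successors {w2, w3}): φ is false.
  w4 (successors {w2, w4, w5, w7}): φ is false.
  w5 (successors {w5}): φ is false.
  w6 (successors {w1, w4, w6}): φ is false.
  w7 (successors {w2, w7}): φ is false.
For instance, at w6:
  At w6: \Diamond (r \land \neg r) requires r \land \neg r at some successor in {w1, w4, w6}.
    At w1: r \land \neg r is false.
    At w4: r \land \neg r is false.
    At w6: r \land \neg r is false.
  So \Diamond (r \land \neg r) is false at w6.
Satisfying worlds: none.

none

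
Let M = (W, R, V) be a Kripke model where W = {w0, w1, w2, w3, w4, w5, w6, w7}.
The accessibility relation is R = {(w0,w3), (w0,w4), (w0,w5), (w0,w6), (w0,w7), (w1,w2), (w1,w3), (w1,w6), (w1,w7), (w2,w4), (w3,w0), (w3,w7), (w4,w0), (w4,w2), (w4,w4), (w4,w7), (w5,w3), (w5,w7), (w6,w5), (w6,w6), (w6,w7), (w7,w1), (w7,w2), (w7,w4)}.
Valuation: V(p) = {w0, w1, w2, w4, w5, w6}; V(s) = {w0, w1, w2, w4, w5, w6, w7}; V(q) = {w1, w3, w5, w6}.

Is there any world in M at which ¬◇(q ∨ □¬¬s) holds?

Let φ = ¬◇(q ∨ □¬¬s). Evaluate φ at each world:
  w0 (successors {w3, w4, w5, w6, w7}): φ is false.
  w1 (successors {w2, w3, w6, w7}): φ is false.
  w2 (successors {w4}): φ is false.
  w3 (successors {w0, w7}): φ is false.
  w4 (successors {w0, w2, w4, w7}): φ is false.
  w5 (successors {w3, w7}): φ is false.
  w6 (successors {w5, w6, w7}): φ is false.
  w7 (successors {w1, w2, w4}): φ is false.
For instance, at w5:
  At w5: ◇(q ∨ □¬¬s) is true, so ¬◇(q ∨ □¬¬s) is false.
    At w5: ◇(q ∨ □¬¬s) requires q ∨ □¬¬s at some successor in {w3, w7}.
      q ∨ □¬¬s holds at w3, so ◇(q ∨ □¬¬s) is true at w5.

No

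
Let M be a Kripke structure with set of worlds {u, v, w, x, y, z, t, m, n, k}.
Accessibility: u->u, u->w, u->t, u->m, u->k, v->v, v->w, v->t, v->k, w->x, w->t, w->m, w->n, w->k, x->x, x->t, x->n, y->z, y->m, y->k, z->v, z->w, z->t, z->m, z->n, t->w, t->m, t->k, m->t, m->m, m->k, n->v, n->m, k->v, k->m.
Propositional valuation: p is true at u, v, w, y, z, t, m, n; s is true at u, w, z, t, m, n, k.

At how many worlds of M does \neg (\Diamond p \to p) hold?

2

Let φ = \neg (\Diamond p \to p). Evaluate φ at each world:
  u (successors {u, w, t, m, k}): φ is false.
  v (successors {v, w, t, k}): φ is false.
  w (successors {x, t, m, n, k}): φ is false.
  x (successors {x, t, n}): φ is true.
  y (successors {z, m, k}): φ is false.
  z (successors {v, w, t, m, n}): φ is false.
  t (successors {w, m, k}): φ is false.
  m (successors {t, m, k}): φ is false.
  n (successors {v, m}): φ is false.
  k (successors {v, m}): φ is true.
For instance, at y:
  At y: \Diamond p \to p is true, so \neg (\Diamond p \to p) is false.
    At y: \Diamond p is true, p is true, so \Diamond p \to p is true.
      At y: \Diamond p requires p at some successor in {z, m, k}.
        p holds at z, so \Diamond p is true at y.
Satisfying worlds: {x, k}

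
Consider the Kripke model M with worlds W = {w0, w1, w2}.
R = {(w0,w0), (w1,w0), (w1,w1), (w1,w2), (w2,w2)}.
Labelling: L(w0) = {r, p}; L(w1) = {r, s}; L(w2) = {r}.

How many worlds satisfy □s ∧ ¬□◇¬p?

0

Recall that □ψ holds at a world iff ψ holds at every accessible world, and ◇ψ holds iff ψ holds at some accessible world.
Let φ = □s ∧ ¬□◇¬p. Evaluate φ at each world:
  w0 (successors {w0}): φ is false.
  w1 (successors {w0, w1, w2}): φ is false.
  w2 (successors {w2}): φ is false.
For instance, at w2:
  At w2: □s is false, ¬□◇¬p is false, so □s ∧ ¬□◇¬p is false.
    At w2: □s requires s at every successor {w2}.
      s fails at w2, so □s is false at w2.
    At w2: □◇¬p is true, so ¬□◇¬p is false.
      At w2: □◇¬p requires ◇¬p at every successor {w2}.
        At w2: ◇¬p is true.
      So □◇¬p is true at w2.
Satisfying worlds: none.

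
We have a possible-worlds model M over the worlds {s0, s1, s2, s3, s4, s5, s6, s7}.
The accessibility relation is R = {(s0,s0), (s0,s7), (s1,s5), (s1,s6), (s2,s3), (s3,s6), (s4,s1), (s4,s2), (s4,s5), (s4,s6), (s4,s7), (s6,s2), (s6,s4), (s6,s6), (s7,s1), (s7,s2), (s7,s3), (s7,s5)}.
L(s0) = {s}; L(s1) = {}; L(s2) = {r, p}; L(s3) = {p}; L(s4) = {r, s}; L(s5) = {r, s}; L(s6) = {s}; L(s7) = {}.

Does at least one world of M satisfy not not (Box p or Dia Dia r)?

Yes

Let φ = not not (Box p or Dia Dia r). Evaluate φ at each world:
  s0 (successors {s0, s7}): φ is true.
  s1 (successors {s5, s6}): φ is true.
  s2 (successors {s3}): φ is true.
  s3 (successors {s6}): φ is true.
  s4 (successors {s1, s2, s5, s6, s7}): φ is true.
  s5 (successors ∅): φ is true.
  s6 (successors {s2, s4, s6}): φ is true.
  s7 (successors {s1, s2, s3, s5}): φ is true.
Detail at s0 (witness):
  At s0: not (Box p or Dia Dia r) is false, so not not (Box p or Dia Dia r) is true.
    At s0: Box p or Dia Dia r is true, so not (Box p or Dia Dia r) is false.
      At s0: Box p is false, Dia Dia r is true, so Box p or Dia Dia r is true.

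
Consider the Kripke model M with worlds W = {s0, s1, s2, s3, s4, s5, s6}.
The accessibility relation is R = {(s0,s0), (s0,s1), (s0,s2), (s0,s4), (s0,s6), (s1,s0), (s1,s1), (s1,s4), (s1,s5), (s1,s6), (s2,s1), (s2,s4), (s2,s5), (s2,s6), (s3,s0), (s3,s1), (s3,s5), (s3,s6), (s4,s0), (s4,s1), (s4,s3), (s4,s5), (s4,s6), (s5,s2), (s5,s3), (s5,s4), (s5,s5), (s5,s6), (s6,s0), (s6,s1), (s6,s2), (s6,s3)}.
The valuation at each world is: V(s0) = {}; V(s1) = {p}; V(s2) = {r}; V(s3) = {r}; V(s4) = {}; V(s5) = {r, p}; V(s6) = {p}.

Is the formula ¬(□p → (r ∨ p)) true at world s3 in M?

No

At s3: □p → (r ∨ p) is true, so ¬(□p → (r ∨ p)) is false.
  At s3: □p is false, r ∨ p is true, so □p → (r ∨ p) is true.
    At s3: □p requires p at every successor {s0, s1, s5, s6}.
      p fails at s0, so □p is false at s3.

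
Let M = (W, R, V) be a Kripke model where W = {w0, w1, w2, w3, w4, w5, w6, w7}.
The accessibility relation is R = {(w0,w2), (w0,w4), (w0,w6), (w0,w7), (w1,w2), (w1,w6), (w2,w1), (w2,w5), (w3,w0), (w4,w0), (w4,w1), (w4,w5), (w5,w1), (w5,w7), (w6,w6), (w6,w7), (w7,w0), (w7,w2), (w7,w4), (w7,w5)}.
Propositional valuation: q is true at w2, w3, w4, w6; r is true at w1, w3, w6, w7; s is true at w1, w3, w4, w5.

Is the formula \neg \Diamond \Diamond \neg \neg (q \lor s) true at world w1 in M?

No

At w1: \Diamond \Diamond \neg \neg (q \lor s) is true, so \neg \Diamond \Diamond \neg \neg (q \lor s) is false.
  At w1: \Diamond \Diamond \neg \neg (q \lor s) requires \Diamond \neg \neg (q \lor s) at some successor in {w2, w6}.
    \Diamond \neg \neg (q \lor s) holds at w2, so \Diamond \Diamond \neg \neg (q \lor s) is true at w1.
      At w2: \Diamond \neg \neg (q \lor s) requires \neg \neg (q \lor s) at some successor in {w1, w5}.
        \neg \neg (q \lor s) holds at w1, so \Diamond \neg \neg (q \lor s) is true at w2.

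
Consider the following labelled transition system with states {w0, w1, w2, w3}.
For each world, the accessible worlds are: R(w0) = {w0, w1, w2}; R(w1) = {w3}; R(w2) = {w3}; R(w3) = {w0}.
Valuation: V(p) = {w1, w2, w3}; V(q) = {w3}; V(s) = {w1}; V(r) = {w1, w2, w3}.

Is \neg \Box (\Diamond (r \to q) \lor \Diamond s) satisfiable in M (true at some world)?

No

Recall that \Box ψ holds at a world iff ψ holds at every accessible world, and \Diamond ψ holds iff ψ holds at some accessible world.
Let φ = \neg \Box (\Diamond (r \to q) \lor \Diamond s). Evaluate φ at each world:
  w0 (successors {w0, w1, w2}): φ is false.
  w1 (successors {w3}): φ is false.
  w2 (successors {w3}): φ is false.
  w3 (successors {w0}): φ is false.
For instance, at w3:
  At w3: \Box (\Diamond (r \to q) \lor \Diamond s) is true, so \neg \Box (\Diamond (r \to q) \lor \Diamond s) is false.
    At w3: \Box (\Diamond (r \to q) \lor \Diamond s) requires \Diamond (r \to q) \lor \Diamond s at every successor {w0}.
      At w0: \Diamond (r \to q) \lor \Diamond s is true.
    So \Box (\Diamond (r \to q) \lor \Diamond s) is true at w3.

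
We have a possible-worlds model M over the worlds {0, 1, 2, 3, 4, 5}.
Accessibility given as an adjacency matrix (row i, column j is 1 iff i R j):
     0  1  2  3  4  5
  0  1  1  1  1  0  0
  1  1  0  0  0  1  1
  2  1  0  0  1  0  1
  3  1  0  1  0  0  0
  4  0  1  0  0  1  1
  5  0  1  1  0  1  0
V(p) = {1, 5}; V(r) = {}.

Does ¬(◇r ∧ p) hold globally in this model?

Yes

Let φ = ¬(◇r ∧ p). Evaluate φ at each world:
  0 (successors {0, 1, 2, 3}): φ is true.
  1 (successors {0, 4, 5}): φ is true.
  2 (successors {0, 3, 5}): φ is true.
  3 (successors {0, 2}): φ is true.
  4 (successors {1, 4, 5}): φ is true.
  5 (successors {1, 2, 4}): φ is true.
For instance, at 3:
  At 3: ◇r ∧ p is false, so ¬(◇r ∧ p) is true.
    At 3: ◇r is false, p is false, so ◇r ∧ p is false.
      At 3: ◇r requires r at some successor in {0, 2}.
        At 0: r is false.
        At 2: r is false.
      So ◇r is false at 3.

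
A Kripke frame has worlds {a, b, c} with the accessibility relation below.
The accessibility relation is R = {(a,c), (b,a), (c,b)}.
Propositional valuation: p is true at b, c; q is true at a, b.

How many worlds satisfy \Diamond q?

Let φ = \Diamond q. Evaluate φ at each world:
  a (successors {c}): φ is false.
  b (successors {a}): φ is true.
  c (successors {b}): φ is true.
For instance, at c:
  At c: \Diamond q requires q at some successor in {b}.
    q holds at b, so \Diamond q is true at c.
Satisfying worlds: {b, c}

2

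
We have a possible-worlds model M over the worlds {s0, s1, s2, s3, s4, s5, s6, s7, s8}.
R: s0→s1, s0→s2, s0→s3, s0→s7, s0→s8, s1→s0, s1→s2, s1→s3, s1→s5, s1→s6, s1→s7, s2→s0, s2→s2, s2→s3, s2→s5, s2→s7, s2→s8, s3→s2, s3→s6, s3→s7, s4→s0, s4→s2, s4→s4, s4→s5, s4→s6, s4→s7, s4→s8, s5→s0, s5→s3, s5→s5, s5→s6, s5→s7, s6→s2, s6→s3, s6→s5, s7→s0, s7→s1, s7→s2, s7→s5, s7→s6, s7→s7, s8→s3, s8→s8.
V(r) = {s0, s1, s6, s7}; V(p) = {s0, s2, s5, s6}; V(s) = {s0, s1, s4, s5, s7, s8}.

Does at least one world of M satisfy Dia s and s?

Let φ = Dia s and s. Evaluate φ at each world:
  s0 (successors {s1, s2, s3, s7, s8}): φ is true.
  s1 (successors {s0, s2, s3, s5, s6, s7}): φ is true.
  s2 (successors {s0, s2, s3, s5, s7, s8}): φ is false.
  s3 (successors {s2, s6, s7}): φ is false.
  s4 (successors {s0, s2, s4, s5, s6, s7, s8}): φ is true.
  s5 (successors {s0, s3, s5, s6, s7}): φ is true.
  s6 (successors {s2, s3, s5}): φ is false.
  s7 (successors {s0, s1, s2, s5, s6, s7}): φ is true.
  s8 (successors {s3, s8}): φ is true.
Detail at s0 (witness):
  At s0: Dia s is true, s is true, so Dia s and s is true.
    At s0: Dia s requires s at some successor in {s1, s2, s3, s7, s8}.
      s holds at s1, so Dia s is true at s0.

Yes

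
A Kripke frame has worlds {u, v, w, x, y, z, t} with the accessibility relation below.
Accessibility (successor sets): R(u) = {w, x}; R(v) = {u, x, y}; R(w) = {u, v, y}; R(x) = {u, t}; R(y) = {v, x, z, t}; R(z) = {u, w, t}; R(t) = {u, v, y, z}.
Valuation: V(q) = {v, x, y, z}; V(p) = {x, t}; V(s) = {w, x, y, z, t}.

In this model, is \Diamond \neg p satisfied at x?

Yes

At x: \Diamond \neg p requires \neg p at some successor in {u, t}.
  \neg p holds at u, so \Diamond \neg p is true at x.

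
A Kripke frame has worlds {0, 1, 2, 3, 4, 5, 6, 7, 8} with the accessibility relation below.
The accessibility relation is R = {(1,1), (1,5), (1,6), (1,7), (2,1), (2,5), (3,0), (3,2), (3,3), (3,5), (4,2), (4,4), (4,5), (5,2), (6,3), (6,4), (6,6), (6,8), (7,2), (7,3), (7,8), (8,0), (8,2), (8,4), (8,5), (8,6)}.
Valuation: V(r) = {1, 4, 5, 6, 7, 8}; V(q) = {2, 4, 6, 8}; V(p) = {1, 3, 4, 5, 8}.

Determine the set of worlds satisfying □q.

0, 5

Let φ = □q. Evaluate φ at each world:
  0 (successors ∅): φ is true.
  1 (successors {1, 5, 6, 7}): φ is false.
  2 (successors {1, 5}): φ is false.
  3 (successors {0, 2, 3, 5}): φ is false.
  4 (successors {2, 4, 5}): φ is false.
  5 (successors {2}): φ is true.
  6 (successors {3, 4, 6, 8}): φ is false.
  7 (successors {2, 3, 8}): φ is false.
  8 (successors {0, 2, 4, 5, 6}): φ is false.
For instance, at 1:
  At 1: □q requires q at every successor {1, 5, 6, 7}.
    q fails at 1, so □q is false at 1.
Satisfying worlds: {0, 5}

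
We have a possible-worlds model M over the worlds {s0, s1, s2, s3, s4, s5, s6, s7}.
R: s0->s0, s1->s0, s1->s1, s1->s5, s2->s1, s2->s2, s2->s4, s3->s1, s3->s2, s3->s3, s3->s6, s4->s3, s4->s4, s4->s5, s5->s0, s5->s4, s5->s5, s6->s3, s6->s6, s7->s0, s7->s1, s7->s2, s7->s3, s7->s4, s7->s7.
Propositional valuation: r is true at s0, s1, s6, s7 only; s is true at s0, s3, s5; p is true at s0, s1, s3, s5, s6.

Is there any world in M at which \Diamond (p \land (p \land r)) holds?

Yes

Let φ = \Diamond (p \land (p \land r)). Evaluate φ at each world:
  s0 (successors {s0}): φ is true.
  s1 (successors {s0, s1, s5}): φ is true.
  s2 (successors {s1, s2, s4}): φ is true.
  s3 (successors {s1, s2, s3, s6}): φ is true.
  s4 (successors {s3, s4, s5}): φ is false.
  s5 (successors {s0, s4, s5}): φ is true.
  s6 (successors {s3, s6}): φ is true.
  s7 (successors {s0, s1, s2, s3, s4, s7}): φ is true.
Detail at s0 (witness):
  At s0: \Diamond (p \land (p \land r)) requires p \land (p \land r) at some successor in {s0}.
    p \land (p \land r) holds at s0, so \Diamond (p \land (p \land r)) is true at s0.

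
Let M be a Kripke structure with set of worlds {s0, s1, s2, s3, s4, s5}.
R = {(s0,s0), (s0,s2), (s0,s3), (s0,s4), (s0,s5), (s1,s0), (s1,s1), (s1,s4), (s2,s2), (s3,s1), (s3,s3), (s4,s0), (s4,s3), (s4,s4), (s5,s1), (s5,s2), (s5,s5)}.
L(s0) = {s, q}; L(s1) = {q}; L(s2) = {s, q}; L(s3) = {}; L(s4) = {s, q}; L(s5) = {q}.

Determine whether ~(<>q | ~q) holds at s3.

No

Recall that <>ψ holds at a world iff ψ holds at some accessible world.
At s3: <>q | ~q is true, so ~(<>q | ~q) is false.
  At s3: <>q is true, ~q is true, so <>q | ~q is true.
    At s3: <>q requires q at some successor in {s1, s3}.
      q holds at s1, so <>q is true at s3.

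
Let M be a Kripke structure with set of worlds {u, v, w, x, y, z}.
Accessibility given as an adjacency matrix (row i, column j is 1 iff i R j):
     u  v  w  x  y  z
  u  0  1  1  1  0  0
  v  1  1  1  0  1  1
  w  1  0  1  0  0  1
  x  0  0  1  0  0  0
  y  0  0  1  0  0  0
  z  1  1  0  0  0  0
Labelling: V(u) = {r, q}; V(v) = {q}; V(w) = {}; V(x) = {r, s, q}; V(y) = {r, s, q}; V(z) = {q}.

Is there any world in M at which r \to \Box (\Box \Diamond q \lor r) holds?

Let φ = r \to \Box (\Box \Diamond q \lor r). Evaluate φ at each world:
  u (successors {v, w, x}): φ is false.
  v (successors {u, v, w, y, z}): φ is true.
  w (successors {u, w, z}): φ is true.
  x (successors {w}): φ is true.
  y (successors {w}): φ is true.
  z (successors {u, v}): φ is true.
Detail at v (witness):
  At v: r is false, \Box (\Box \Diamond q \lor r) is false, so r \to \Box (\Box \Diamond q \lor r) is true.
    At v: \Box (\Box \Diamond q \lor r) requires \Box \Diamond q \lor r at every successor {u, v, w, y, z}.
      \Box \Diamond q \lor r fails at v, so \Box (\Box \Diamond q \lor r) is false at v.

Yes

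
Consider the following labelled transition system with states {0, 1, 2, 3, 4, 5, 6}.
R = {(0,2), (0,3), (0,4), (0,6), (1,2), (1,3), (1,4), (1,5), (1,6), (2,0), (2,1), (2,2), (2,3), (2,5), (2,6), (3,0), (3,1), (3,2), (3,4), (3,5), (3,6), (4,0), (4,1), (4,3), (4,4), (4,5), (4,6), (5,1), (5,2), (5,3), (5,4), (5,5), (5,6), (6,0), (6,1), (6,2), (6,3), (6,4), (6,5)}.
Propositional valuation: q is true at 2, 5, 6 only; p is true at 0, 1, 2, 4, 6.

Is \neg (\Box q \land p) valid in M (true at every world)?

Let φ = \neg (\Box q \land p). Evaluate φ at each world:
  0 (successors {2, 3, 4, 6}): φ is true.
  1 (successors {2, 3, 4, 5, 6}): φ is true.
  2 (successors {0, 1, 2, 3, 5, 6}): φ is true.
  3 (successors {0, 1, 2, 4, 5, 6}): φ is true.
  4 (successors {0, 1, 3, 4, 5, 6}): φ is true.
  5 (successors {1, 2, 3, 4, 5, 6}): φ is true.
  6 (successors {0, 1, 2, 3, 4, 5}): φ is true.
For instance, at 3:
  At 3: \Box q \land p is false, so \neg (\Box q \land p) is true.
    At 3: \Box q is false, p is false, so \Box q \land p is false.
      At 3: \Box q requires q at every successor {0, 1, 2, 4, 5, 6}.
        q fails at 0, so \Box q is false at 3.

Yes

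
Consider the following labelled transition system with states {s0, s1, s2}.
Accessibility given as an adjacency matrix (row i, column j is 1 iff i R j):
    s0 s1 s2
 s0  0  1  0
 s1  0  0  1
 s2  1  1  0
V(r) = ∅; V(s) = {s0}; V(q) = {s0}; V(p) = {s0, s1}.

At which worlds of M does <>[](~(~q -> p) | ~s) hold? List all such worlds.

s0, s2

Let φ = <>[](~(~q -> p) | ~s). Evaluate φ at each world:
  s0 (successors {s1}): φ is true.
  s1 (successors {s2}): φ is false.
  s2 (successors {s0, s1}): φ is true.
For instance, at s2:
  At s2: <>[](~(~q -> p) | ~s) requires [](~(~q -> p) | ~s) at some successor in {s0, s1}.
    [](~(~q -> p) | ~s) holds at s0, so <>[](~(~q -> p) | ~s) is true at s2.
      At s0: [](~(~q -> p) | ~s) requires ~(~q -> p) | ~s at every successor {s1}.
        At s1: ~(~q -> p) | ~s is true.
      So [](~(~q -> p) | ~s) is true at s0.
Satisfying worlds: {s0, s2}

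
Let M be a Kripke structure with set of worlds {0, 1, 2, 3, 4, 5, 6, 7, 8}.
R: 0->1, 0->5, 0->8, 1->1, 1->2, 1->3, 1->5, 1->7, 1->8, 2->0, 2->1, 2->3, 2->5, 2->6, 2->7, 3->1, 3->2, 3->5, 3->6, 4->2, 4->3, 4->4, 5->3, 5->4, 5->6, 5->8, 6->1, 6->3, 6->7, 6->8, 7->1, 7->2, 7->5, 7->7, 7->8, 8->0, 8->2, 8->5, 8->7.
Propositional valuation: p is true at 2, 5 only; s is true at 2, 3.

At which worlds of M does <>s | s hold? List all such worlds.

1, 2, 3, 4, 5, 6, 7, 8

Let φ = <>s | s. Evaluate φ at each world:
  0 (successors {1, 5, 8}): φ is false.
  1 (successors {1, 2, 3, 5, 7, 8}): φ is true.
  2 (successors {0, 1, 3, 5, 6, 7}): φ is true.
  3 (successors {1, 2, 5, 6}): φ is true.
  4 (successors {2, 3, 4}): φ is true.
  5 (successors {3, 4, 6, 8}): φ is true.
  6 (successors {1, 3, 7, 8}): φ is true.
  7 (successors {1, 2, 5, 7, 8}): φ is true.
  8 (successors {0, 2, 5, 7}): φ is true.
For instance, at 1:
  At 1: <>s is true, s is false, so <>s | s is true.
    At 1: <>s requires s at some successor in {1, 2, 3, 5, 7, 8}.
      s holds at 2, so <>s is true at 1.
Satisfying worlds: {1, 2, 3, 4, 5, 6, 7, 8}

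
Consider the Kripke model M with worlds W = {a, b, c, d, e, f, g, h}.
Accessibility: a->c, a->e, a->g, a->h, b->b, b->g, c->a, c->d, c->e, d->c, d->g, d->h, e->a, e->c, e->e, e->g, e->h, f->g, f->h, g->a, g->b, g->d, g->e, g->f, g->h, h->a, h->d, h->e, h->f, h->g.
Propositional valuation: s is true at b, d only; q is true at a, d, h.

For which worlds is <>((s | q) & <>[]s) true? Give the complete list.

Recall that []ψ holds at a world iff ψ holds at every accessible world, and <>ψ holds iff ψ holds at some accessible world.
Let φ = <>((s | q) & <>[]s). Evaluate φ at each world:
  a (successors {c, e, g, h}): φ is false.
  b (successors {b, g}): φ is false.
  c (successors {a, d, e}): φ is false.
  d (successors {c, g, h}): φ is false.
  e (successors {a, c, e, g, h}): φ is false.
  f (successors {g, h}): φ is false.
  g (successors {a, b, d, e, f, h}): φ is false.
  h (successors {a, d, e, f, g}): φ is false.
For instance, at e:
  At e: <>((s | q) & <>[]s) requires (s | q) & <>[]s at some successor in {a, c, e, g, h}.
    At a: (s | q) & <>[]s is false.
    At c: (s | q) & <>[]s is false.
    At e: (s | q) & <>[]s is false.
    At g: (s | q) & <>[]s is false.
    At h: (s | q) & <>[]s is false.
  So <>((s | q) & <>[]s) is false at e.
Satisfying worlds: none.

none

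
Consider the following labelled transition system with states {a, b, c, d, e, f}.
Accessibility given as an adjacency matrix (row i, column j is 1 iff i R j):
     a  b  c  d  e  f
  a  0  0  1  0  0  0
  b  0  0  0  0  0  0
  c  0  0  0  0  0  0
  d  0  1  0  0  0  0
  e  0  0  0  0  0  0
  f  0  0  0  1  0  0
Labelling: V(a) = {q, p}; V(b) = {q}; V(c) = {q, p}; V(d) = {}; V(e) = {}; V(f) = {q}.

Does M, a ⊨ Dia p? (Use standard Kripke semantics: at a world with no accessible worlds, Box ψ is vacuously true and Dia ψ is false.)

At a: Dia p requires p at some successor in {c}.
  p holds at c, so Dia p is true at a.

Yes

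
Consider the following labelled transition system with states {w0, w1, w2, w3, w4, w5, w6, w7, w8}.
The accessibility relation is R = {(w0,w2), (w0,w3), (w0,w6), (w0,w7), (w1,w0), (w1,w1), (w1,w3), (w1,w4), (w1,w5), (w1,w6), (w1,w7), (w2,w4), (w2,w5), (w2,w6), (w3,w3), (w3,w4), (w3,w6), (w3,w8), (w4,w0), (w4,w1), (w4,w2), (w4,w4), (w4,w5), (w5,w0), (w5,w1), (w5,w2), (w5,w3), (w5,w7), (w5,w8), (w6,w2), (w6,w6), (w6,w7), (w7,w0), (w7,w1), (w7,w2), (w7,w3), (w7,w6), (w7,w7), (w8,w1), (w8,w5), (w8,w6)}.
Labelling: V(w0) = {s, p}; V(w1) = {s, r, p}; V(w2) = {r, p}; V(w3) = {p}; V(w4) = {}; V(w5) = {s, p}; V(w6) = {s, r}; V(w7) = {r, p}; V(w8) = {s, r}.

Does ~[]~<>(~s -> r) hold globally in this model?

Yes

Let φ = ~[]~<>(~s -> r). Evaluate φ at each world:
  w0 (successors {w2, w3, w6, w7}): φ is true.
  w1 (successors {w0, w1, w3, w4, w5, w6, w7}): φ is true.
  w2 (successors {w4, w5, w6}): φ is true.
  w3 (successors {w3, w4, w6, w8}): φ is true.
  w4 (successors {w0, w1, w2, w4, w5}): φ is true.
  w5 (successors {w0, w1, w2, w3, w7, w8}): φ is true.
  w6 (successors {w2, w6, w7}): φ is true.
  w7 (successors {w0, w1, w2, w3, w6, w7}): φ is true.
  w8 (successors {w1, w5, w6}): φ is true.
For instance, at w1:
  At w1: []~<>(~s -> r) is false, so ~[]~<>(~s -> r) is true.
    At w1: []~<>(~s -> r) requires ~<>(~s -> r) at every successor {w0, w1, w3, w4, w5, w6, w7}.
      ~<>(~s -> r) fails at w0, so []~<>(~s -> r) is false at w1.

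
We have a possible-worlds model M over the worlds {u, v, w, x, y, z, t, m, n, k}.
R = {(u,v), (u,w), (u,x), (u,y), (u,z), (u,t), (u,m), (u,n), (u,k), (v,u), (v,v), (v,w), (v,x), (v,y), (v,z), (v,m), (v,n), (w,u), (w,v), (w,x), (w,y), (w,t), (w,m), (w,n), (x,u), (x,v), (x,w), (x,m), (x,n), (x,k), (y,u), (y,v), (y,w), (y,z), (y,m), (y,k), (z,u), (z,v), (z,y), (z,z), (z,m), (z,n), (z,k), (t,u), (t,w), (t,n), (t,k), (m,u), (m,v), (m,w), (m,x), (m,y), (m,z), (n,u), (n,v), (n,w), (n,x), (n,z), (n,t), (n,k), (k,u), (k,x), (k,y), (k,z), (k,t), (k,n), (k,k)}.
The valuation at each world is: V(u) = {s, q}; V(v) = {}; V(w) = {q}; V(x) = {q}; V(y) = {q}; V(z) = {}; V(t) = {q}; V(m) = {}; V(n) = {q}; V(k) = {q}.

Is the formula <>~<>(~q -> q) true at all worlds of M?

No

Let φ = <>~<>(~q -> q). Evaluate φ at each world:
  u (successors {v, w, x, y, z, t, m, n, k}): φ is false.
  v (successors {u, v, w, x, y, z, m, n}): φ is false.
  w (successors {u, v, x, y, t, m, n}): φ is false.
  x (successors {u, v, w, m, n, k}): φ is false.
  y (successors {u, v, w, z, m, k}): φ is false.
  z (successors {u, v, y, z, m, n, k}): φ is false.
  t (successors {u, w, n, k}): φ is false.
  m (successors {u, v, w, x, y, z}): φ is false.
  n (successors {u, v, w, x, z, t, k}): φ is false.
  k (successors {u, x, y, z, t, n, k}): φ is false.
Detail at u (counterexample):
  At u: <>~<>(~q -> q) requires ~<>(~q -> q) at some successor in {v, w, x, y, z, t, m, n, k}.
    At v: ~<>(~q -> q) is false.
    At w: ~<>(~q -> q) is false.
    At x: ~<>(~q -> q) is false.
    At y: ~<>(~q -> q) is false.
    At z: ~<>(~q -> q) is false.
    At t: ~<>(~q -> q) is false.
    At m: ~<>(~q -> q) is false.
    At n: ~<>(~q -> q) is false.
    At k: ~<>(~q -> q) is false.
  So <>~<>(~q -> q) is false at u.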